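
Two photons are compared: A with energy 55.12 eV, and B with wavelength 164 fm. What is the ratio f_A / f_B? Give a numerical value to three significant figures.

7.29e-6

f_A = 1.333e16 Hz (from energy = 55.12 eV, via f = E/h).
f_B = 1.828e21 Hz (from wavelength = 164 fm, via f = c/λ).
Ratio = 1.333e16 / 1.828e21 = 7.29e-6.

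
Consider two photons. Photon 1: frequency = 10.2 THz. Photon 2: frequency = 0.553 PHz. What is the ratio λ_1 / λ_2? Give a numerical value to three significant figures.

λ_1 = 2.939 × 10^-5 m (from frequency = 10.2 THz, via λ = c/f).
λ_2 = 5.421 × 10^-7 m (from frequency = 0.553 PHz, via λ = c/f).
Ratio = 2.939 × 10^-5 / 5.421 × 10^-7 = 54.2.

54.2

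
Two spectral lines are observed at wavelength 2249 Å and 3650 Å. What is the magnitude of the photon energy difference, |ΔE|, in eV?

Using E = hc/λ: E₁ = 8.8326·10^-19 J, E₂ = 5.4423·10^-19 J.
|ΔE| = |8.8326·10^-19 − 5.4423·10^-19| = 3.39·10^-19 J = 2.12 eV.

2.12 eV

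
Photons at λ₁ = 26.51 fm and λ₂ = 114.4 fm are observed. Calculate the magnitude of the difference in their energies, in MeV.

35.9 MeV

Using E = hc/λ: E₁ = 7.4932e-12 J, E₂ = 1.7364e-12 J.
|ΔE| = |7.4932e-12 − 1.7364e-12| = 5.76e-12 J = 35.9 MeV.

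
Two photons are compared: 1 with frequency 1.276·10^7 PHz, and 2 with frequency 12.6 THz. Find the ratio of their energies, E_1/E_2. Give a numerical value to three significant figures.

1.01·10^9

E_1 = 8.455·10^-12 J (from frequency = 1.276·10^7 PHz, via E = hf).
E_2 = 8.349·10^-21 J (from frequency = 12.6 THz, via E = hf).
Ratio = 8.455·10^-12 / 8.349·10^-21 = 1.01·10^9.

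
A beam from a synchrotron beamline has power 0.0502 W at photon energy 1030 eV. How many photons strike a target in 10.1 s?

3.07e15 photons

Total energy: E_total = P·t = 0.0502 × 10.1 = 0.5070 J.
Per-photon energy: E = 1.650e-16 J.
N = E_total / E_photon = 3.07e15.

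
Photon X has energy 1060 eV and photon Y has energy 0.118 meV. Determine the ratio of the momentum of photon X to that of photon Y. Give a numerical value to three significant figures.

p_X = 5.665 × 10^-25 kg·m/s (from energy = 1060 eV, via p = E/c).
p_Y = 6.306 × 10^-32 kg·m/s (from energy = 0.118 meV, via p = E/c).
Ratio = 5.665 × 10^-25 / 6.306 × 10^-32 = 8.98 × 10^6.

8.98 × 10^6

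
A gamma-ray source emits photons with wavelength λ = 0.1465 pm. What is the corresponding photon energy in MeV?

8.46 MeV

Take h = 6.62607015 × 10^-34 J·s, c = 2.99792458 × 10^8 m/s, 1 eV = 1.602176634 × 10^-19 J.
In SI units: λ = 0.1465 pm = 1.465 × 10^-13 m.
Since E = hc/λ for a photon, E = 1.356 × 10^-12 J.
Converting to MeV: E = 8.463 MeV ≈ 8.46 MeV.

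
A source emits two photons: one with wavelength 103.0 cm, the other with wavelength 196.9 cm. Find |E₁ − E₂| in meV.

Using E = hc/λ: E₁ = 1.9286·10^-25 J, E₂ = 1.0089·10^-25 J.
|ΔE| = |1.9286·10^-25 − 1.0089·10^-25| = 9.20·10^-26 J = 5.74·10^-4 meV.

5.74·10^-4 meV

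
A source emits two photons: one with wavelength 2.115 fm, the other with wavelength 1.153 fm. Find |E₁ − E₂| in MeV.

489 MeV

Using E = hc/λ: E₁ = 9.3922e-11 J, E₂ = 1.7228e-10 J.
|ΔE| = |9.3922e-11 − 1.7228e-10| = 7.84e-11 J = 489 MeV.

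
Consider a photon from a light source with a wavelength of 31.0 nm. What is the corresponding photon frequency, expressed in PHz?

9.67 PHz

Take c = 2.99792458·10^8 m/s.
First convert: λ = 31.0 nm = 3.10·10^-8 m.
Since f = c/λ for a photon, f = 9.671·10^15 Hz.
Converting to PHz: f = 9.671 PHz ≈ 9.67 PHz.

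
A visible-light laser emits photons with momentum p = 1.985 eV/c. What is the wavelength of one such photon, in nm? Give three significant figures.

625 nm

Take h = 6.62607015 × 10^-34 J·s, c = 2.99792458 × 10^8 m/s, 1 eV = 1.602176634 × 10^-19 J.
Convert to SI: p = 1.985 eV/c = 1.0608 × 10^-27 kg·m/s.
The photon relation is λ = h/p, giving λ = 6.246 × 10^-7 m.
Converting to nm: λ = 624.6 nm ≈ 625 nm.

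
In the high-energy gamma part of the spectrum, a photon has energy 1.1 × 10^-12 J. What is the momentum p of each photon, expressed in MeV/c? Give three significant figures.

The photon relation is p = E/c, giving p = 3.669 × 10^-21 kg·m/s.
Converting to MeV/c: p = 6.866 MeV/c ≈ 6.87 MeV/c.

6.87 MeV/c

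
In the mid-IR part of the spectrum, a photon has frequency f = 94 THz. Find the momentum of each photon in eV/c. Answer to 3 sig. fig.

0.389 eV/c

First convert: f = 94 THz = 9.4e13 Hz.
Apply p = hf/c: p = 2.078e-28 kg·m/s.
Converting to eV/c: p = 0.3888 eV/c ≈ 0.389 eV/c.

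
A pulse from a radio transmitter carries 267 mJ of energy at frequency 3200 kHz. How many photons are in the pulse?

Per-photon energy: E = 2.120 × 10^-27 J (from frequency = 3200 kHz).
N = E_total / E_photon = 0.267 J / 2.120 × 10^-27 J = 1.26 × 10^26.

1.26 × 10^26 photons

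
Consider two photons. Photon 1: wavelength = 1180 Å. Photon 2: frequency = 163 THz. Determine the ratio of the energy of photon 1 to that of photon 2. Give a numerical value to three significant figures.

15.6

E_1 = 1.683e-18 J (from wavelength = 1180 Å, via E = hc/λ).
E_2 = 1.080e-19 J (from frequency = 163 THz, via E = hf).
Ratio = 1.683e-18 / 1.080e-19 = 15.6.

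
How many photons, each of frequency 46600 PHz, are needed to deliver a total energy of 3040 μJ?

Per-photon energy: E = 3.088e-14 J (from frequency = 46600 PHz).
N = E_total / E_photon = 0.00304 J / 3.088e-14 J = 9.85e10.

9.85e10 photons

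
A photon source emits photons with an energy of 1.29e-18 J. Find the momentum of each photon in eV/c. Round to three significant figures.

8.05 eV/c

Since p = E/c for a photon, p = 4.303e-27 kg·m/s.
Converting to eV/c: p = 8.052 eV/c ≈ 8.05 eV/c.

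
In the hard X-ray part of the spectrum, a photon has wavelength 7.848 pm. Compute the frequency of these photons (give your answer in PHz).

3.82e4 PHz

In SI units: λ = 7.848 pm = 7.848e-12 m.
For a photon f = c/λ, so f = 3.820e19 Hz.
Converting to PHz: f = 38200 PHz ≈ 3.82e4 PHz.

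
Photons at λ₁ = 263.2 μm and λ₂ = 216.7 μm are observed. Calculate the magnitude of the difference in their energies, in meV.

Using E = hc/λ: E₁ = 7.5473e-22 J, E₂ = 9.1668e-22 J.
|ΔE| = |7.5473e-22 − 9.1668e-22| = 1.62e-22 J = 1.01 meV.

1.01 meV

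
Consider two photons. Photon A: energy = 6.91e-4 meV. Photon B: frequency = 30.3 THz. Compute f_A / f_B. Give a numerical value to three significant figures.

5.51e-6

f_A = 1.671e8 Hz (from energy = 6.91e-4 meV, via f = E/h).
f_B = 3.030e13 Hz (from frequency = 30.3 THz, via f given directly).
Ratio = 1.671e8 / 3.030e13 = 5.51e-6.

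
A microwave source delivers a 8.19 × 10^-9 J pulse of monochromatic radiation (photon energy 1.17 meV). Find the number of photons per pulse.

Per-photon energy: E = 1.875 × 10^-22 J (from energy = 1.17 meV).
N = E_total / E_photon = 8.19 × 10^-9 J / 1.875 × 10^-22 J = 4.37 × 10^13.

4.37 × 10^13 photons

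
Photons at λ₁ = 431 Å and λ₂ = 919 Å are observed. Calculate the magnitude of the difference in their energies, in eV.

15.3 eV

Using E = hc/λ: E₁ = 4.609 × 10^-18 J, E₂ = 2.162 × 10^-18 J.
|ΔE| = |4.609 × 10^-18 − 2.162 × 10^-18| = 2.45 × 10^-18 J = 15.3 eV.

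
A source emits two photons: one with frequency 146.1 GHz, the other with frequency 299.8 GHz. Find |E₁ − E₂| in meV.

Using E = hf: E₁ = 9.6807 × 10^-23 J, E₂ = 1.9865 × 10^-22 J.
|ΔE| = |9.6807 × 10^-23 − 1.9865 × 10^-22| = 1.02 × 10^-22 J = 0.636 meV.

0.636 meV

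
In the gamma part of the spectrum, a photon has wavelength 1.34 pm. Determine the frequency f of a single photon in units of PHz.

2.24 × 10^5 PHz

Use c = 2.99792458 × 10^8 m/s.
In SI units: λ = 1.34 pm = 1.34 × 10^-12 m.
Apply f = c/λ: f = 2.237 × 10^20 Hz.
Converting to PHz: f = 223700 PHz ≈ 2.24 × 10^5 PHz.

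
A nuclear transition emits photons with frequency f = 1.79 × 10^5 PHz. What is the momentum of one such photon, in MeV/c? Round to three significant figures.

First convert: f = 1.79 × 10^5 PHz = 1.79 × 10^20 Hz.
For a photon p = hf/c, so p = 3.956 × 10^-22 kg·m/s.
Converting to MeV/c: p = 0.7403 MeV/c ≈ 0.740 MeV/c.

0.740 MeV/c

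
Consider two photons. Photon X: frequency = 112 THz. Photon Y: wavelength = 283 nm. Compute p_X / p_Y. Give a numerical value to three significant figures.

0.106

p_X = 2.475e-28 kg·m/s (from frequency = 112 THz, via p = hf/c).
p_Y = 2.341e-27 kg·m/s (from wavelength = 283 nm, via p = h/λ).
Ratio = 2.475e-28 / 2.341e-27 = 0.106.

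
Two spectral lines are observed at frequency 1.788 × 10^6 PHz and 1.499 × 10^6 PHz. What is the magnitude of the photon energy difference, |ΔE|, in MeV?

1.20 MeV

Using E = hf: E₁ = 1.1847 × 10^-12 J, E₂ = 9.9325 × 10^-13 J.
|ΔE| = |1.1847 × 10^-12 − 9.9325 × 10^-13| = 1.91 × 10^-13 J = 1.20 MeV.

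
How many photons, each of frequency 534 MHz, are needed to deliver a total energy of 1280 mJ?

3.62 × 10^24 photons

Per-photon energy: E = 3.538 × 10^-25 J (from frequency = 534 MHz).
N = E_total / E_photon = 1.28 J / 3.538 × 10^-25 J = 3.62 × 10^24.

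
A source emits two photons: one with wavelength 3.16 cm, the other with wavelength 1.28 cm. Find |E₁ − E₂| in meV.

Using E = hc/λ: E₁ = 6.286e-24 J, E₂ = 1.552e-23 J.
|ΔE| = |6.286e-24 − 1.552e-23| = 9.23e-24 J = 0.0576 meV.

0.0576 meV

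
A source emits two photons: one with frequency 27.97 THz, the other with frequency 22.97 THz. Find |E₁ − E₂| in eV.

Using E = hf: E₁ = 1.8533e-20 J, E₂ = 1.5220e-20 J.
|ΔE| = |1.8533e-20 − 1.5220e-20| = 3.31e-21 J = 0.0207 eV.

0.0207 eV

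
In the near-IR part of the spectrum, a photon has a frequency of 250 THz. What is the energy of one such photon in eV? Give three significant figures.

Use h = 6.62607015 × 10^-34 J·s, 1 eV = 1.602176634 × 10^-19 J.
Convert to SI: f = 250 THz = 2.5 × 10^14 Hz.
Apply E = hf: E = 1.657 × 10^-19 J.
Converting to eV: E = 1.034 eV ≈ 1.03 eV.

1.03 eV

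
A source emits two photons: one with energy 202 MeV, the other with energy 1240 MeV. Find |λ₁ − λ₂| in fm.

Using λ = hc/E: λ₁ = 6.138e-15 m, λ₂ = 9.999e-16 m.
|Δλ| = |6.138e-15 − 9.999e-16| = 5.14e-15 m = 5.14 fm.

5.14 fm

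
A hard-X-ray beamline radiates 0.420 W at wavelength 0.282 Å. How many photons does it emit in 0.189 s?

1.13 × 10^13 photons

Total energy: E_total = P·t = 0.420 × 0.189 = 0.07938 J.
Per-photon energy: E = 7.044 × 10^-15 J.
N = E_total / E_photon = 1.13 × 10^13.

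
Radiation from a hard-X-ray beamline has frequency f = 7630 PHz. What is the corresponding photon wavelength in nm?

Convert to SI: f = 7630 PHz = 7.63e18 Hz.
For a photon λ = c/f, so λ = 3.929e-11 m.
Converting to nm: λ = 0.03929 nm ≈ 0.0393 nm.

0.0393 nm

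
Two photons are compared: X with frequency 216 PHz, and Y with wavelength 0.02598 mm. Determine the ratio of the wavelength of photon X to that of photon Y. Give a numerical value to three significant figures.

λ_X = 1.388·10^-9 m (from frequency = 216 PHz, via λ = c/f).
λ_Y = 2.598·10^-5 m (from wavelength = 0.02598 mm, via λ given directly).
Ratio = 1.388·10^-9 / 2.598·10^-5 = 5.34·10^-5.

5.34·10^-5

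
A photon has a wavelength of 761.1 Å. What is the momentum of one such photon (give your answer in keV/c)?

0.0163 keV/c

(h = 6.62607015·10^-34 J·s, c = 2.99792458·10^8 m/s, 1 eV = 1.602176634·10^-19 J.)
First convert: λ = 761.1 Å = 7.611·10^-8 m.
Apply p = h/λ: p = 8.706·10^-27 kg·m/s.
Converting to keV/c: p = 0.01629 keV/c ≈ 0.0163 keV/c.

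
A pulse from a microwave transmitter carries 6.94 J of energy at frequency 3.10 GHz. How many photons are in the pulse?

3.38 × 10^24 photons

Per-photon energy: E = 2.054 × 10^-24 J (from frequency = 3.10 GHz).
N = E_total / E_photon = 6.94 J / 2.054 × 10^-24 J = 3.38 × 10^24.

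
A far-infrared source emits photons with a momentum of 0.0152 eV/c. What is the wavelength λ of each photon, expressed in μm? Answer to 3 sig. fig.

Take h = 6.62607015e-34 J·s, c = 2.99792458e8 m/s, 1 eV = 1.602176634e-19 J.
Convert to SI: p = 0.0152 eV/c = 8.1233e-30 kg·m/s.
The photon relation is λ = h/p, giving λ = 8.157e-5 m.
Converting to μm: λ = 81.57 μm ≈ 81.6 μm.

81.6 μm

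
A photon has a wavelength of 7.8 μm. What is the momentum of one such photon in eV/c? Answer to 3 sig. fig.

0.159 eV/c

(h = 6.62607015e-34 J·s, c = 2.99792458e8 m/s, 1 eV = 1.602176634e-19 J.)
In SI units: λ = 7.8 μm = 7.8e-6 m.
The photon relation is p = h/λ, giving p = 8.495e-29 kg·m/s.
Converting to eV/c: p = 0.1590 eV/c ≈ 0.159 eV/c.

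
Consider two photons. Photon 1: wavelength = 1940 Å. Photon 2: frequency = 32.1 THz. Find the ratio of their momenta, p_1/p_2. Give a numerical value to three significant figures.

48.1

p_1 = 3.416 × 10^-27 kg·m/s (from wavelength = 1940 Å, via p = h/λ).
p_2 = 7.095 × 10^-29 kg·m/s (from frequency = 32.1 THz, via p = hf/c).
Ratio = 3.416 × 10^-27 / 7.095 × 10^-29 = 48.1.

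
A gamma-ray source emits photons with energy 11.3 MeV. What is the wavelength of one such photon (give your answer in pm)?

0.110 pm

Convert to SI: E = 11.3 MeV = 1.8105 × 10^-12 J.
For a photon λ = hc/E, so λ = 1.097 × 10^-13 m.
Converting to pm: λ = 0.1097 pm ≈ 0.110 pm.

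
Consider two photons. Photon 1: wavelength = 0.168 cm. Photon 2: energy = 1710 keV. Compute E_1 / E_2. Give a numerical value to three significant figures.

E_1 = 1.182e-22 J (from wavelength = 0.168 cm, via E = hc/λ).
E_2 = 2.740e-13 J (from energy = 1710 keV, via E given directly).
Ratio = 1.182e-22 / 2.740e-13 = 4.32e-10.

4.32e-10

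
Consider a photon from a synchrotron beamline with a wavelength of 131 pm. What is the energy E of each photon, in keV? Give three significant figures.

(h = 6.62607015e-34 J·s, c = 2.99792458e8 m/s, 1 eV = 1.602176634e-19 J.)
First convert: λ = 131 pm = 1.31e-10 m.
Since E = hc/λ for a photon, E = 1.516e-15 J.
Converting to keV: E = 9.464 keV ≈ 9.46 keV.

9.46 keV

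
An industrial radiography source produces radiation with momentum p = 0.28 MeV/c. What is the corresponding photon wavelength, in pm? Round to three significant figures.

Convert to SI: p = 0.28 MeV/c = 1.4964 × 10^-22 kg·m/s.
For a photon λ = h/p, so λ = 4.428 × 10^-12 m.
Converting to pm: λ = 4.428 pm ≈ 4.43 pm.

4.43 pm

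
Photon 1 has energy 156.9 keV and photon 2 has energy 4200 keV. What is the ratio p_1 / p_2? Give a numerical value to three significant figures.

p_1 = 8.385 × 10^-23 kg·m/s (from energy = 156.9 keV, via p = E/c).
p_2 = 2.245 × 10^-21 kg·m/s (from energy = 4200 keV, via p = E/c).
Ratio = 8.385 × 10^-23 / 2.245 × 10^-21 = 0.0374.

0.0374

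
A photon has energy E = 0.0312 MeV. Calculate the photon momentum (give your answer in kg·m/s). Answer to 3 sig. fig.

Take c = 2.99792458e8 m/s, 1 eV = 1.602176634e-19 J.
In SI units: E = 0.0312 MeV = 4.9988e-15 J.
For a photon p = E/c, so p = 1.667e-23 kg·m/s.
So p ≈ 1.67e-23 kg·m/s.

1.67e-23 kg·m/s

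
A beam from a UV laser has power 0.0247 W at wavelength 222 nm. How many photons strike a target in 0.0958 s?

Total energy: E_total = P·t = 0.0247 × 0.0958 = 0.002366 J.
Per-photon energy: E = 8.948e-19 J.
N = E_total / E_photon = 2.64e15.

2.64e15 photons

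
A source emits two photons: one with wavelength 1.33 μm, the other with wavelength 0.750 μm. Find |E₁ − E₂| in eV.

0.721 eV

Using E = hc/λ: E₁ = 1.494e-19 J, E₂ = 2.649e-19 J.
|ΔE| = |1.494e-19 − 2.649e-19| = 1.16e-19 J = 0.721 eV.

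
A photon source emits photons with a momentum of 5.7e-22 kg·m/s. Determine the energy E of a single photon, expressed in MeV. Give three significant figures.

1.07 MeV

(c = 2.99792458e8 m/s, 1 eV = 1.602176634e-19 J.)
The photon relation is E = pc, giving E = 1.709e-13 J.
Converting to MeV: E = 1.067 MeV ≈ 1.07 MeV.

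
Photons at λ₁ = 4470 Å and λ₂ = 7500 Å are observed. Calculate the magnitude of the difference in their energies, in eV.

Using E = hc/λ: E₁ = 4.444 × 10^-19 J, E₂ = 2.649 × 10^-19 J.
|ΔE| = |4.444 × 10^-19 − 2.649 × 10^-19| = 1.80 × 10^-19 J = 1.12 eV.

1.12 eV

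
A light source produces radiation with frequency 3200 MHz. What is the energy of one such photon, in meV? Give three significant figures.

In SI units: f = 3200 MHz = 3.2 × 10^9 Hz.
For a photon E = hf, so E = 2.120 × 10^-24 J.
Converting to meV: E = 0.01323 meV ≈ 0.0132 meV.

0.0132 meV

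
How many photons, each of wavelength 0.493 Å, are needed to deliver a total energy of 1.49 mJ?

3.70e11 photons

Per-photon energy: E = 4.029e-15 J (from wavelength = 0.493 Å).
N = E_total / E_photon = 0.00149 J / 4.029e-15 J = 3.70e11.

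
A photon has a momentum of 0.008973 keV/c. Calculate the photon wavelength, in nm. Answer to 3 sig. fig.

(h = 6.62607015·10^-34 J·s, c = 2.99792458·10^8 m/s, 1 eV = 1.602176634·10^-19 J.)
First convert: p = 0.008973 keV/c = 4.7954·10^-27 kg·m/s.
Apply λ = h/p: λ = 1.382·10^-7 m.
Converting to nm: λ = 138.2 nm ≈ 138 nm.

138 nm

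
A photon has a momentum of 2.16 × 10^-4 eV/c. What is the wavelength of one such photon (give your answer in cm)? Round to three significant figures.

0.574 cm

Use h = 6.62607015 × 10^-34 J·s, c = 2.99792458 × 10^8 m/s, 1 eV = 1.602176634 × 10^-19 J.
Convert to SI: p = 2.16 × 10^-4 eV/c = 1.1544 × 10^-31 kg·m/s.
Apply λ = h/p: λ = 0.005740 m.
Converting to cm: λ = 0.5740 cm ≈ 0.574 cm.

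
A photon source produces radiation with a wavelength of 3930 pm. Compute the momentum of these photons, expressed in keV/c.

Convert to SI: λ = 3930 pm = 3.93e-9 m.
Since p = h/λ for a photon, p = 1.686e-25 kg·m/s.
Converting to keV/c: p = 0.3155 keV/c ≈ 0.315 keV/c.

0.315 keV/c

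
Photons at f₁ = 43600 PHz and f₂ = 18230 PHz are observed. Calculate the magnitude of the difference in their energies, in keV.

105 keV

Using E = hf: E₁ = 2.8890·10^-14 J, E₂ = 1.2079·10^-14 J.
|ΔE| = |2.8890·10^-14 − 1.2079·10^-14| = 1.68·10^-14 J = 105 keV.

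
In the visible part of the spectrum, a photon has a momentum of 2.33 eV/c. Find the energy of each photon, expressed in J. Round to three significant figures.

Take c = 2.99792458e8 m/s, 1 eV = 1.602176634e-19 J.
In SI units: p = 2.33 eV/c = 1.2452e-27 kg·m/s.
Apply E = pc: E = 3.733e-19 J.
So E ≈ 3.73e-19 J.

3.73e-19 J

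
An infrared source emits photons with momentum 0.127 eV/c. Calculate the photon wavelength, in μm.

(h = 6.62607015·10^-34 J·s, c = 2.99792458·10^8 m/s, 1 eV = 1.602176634·10^-19 J.)
In SI units: p = 0.127 eV/c = 6.7872·10^-29 kg·m/s.
The photon relation is λ = h/p, giving λ = 9.763·10^-6 m.
Converting to μm: λ = 9.763 μm ≈ 9.76 μm.

9.76 μm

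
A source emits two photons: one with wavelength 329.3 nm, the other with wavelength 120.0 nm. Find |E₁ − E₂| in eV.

6.57 eV

Using E = hc/λ: E₁ = 6.0323e-19 J, E₂ = 1.6554e-18 J.
|ΔE| = |6.0323e-19 − 1.6554e-18| = 1.05e-18 J = 6.57 eV.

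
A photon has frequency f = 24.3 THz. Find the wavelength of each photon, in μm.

In SI units: f = 24.3 THz = 2.43 × 10^13 Hz.
Since λ = c/f for a photon, λ = 1.234 × 10^-5 m.
Converting to μm: λ = 12.34 μm ≈ 12.3 μm.

12.3 μm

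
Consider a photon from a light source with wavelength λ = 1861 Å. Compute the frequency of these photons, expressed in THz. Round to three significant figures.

Use c = 2.99792458e8 m/s.
First convert: λ = 1861 Å = 1.861e-7 m.
Since f = c/λ for a photon, f = 1.611e15 Hz.
Converting to THz: f = 1611 THz ≈ 1610 THz.

1610 THz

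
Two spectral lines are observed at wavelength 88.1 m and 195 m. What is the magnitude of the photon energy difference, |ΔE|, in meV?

7.71 × 10^-6 meV

Using E = hc/λ: E₁ = 2.255 × 10^-27 J, E₂ = 1.019 × 10^-27 J.
|ΔE| = |2.255 × 10^-27 − 1.019 × 10^-27| = 1.24 × 10^-27 J = 7.71 × 10^-6 meV.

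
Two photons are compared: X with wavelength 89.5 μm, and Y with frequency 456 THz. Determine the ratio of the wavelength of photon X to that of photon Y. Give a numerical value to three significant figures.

λ_X = 8.950 × 10^-5 m (from wavelength = 89.5 μm, via λ given directly).
λ_Y = 6.574 × 10^-7 m (from frequency = 456 THz, via λ = c/f).
Ratio = 8.950 × 10^-5 / 6.574 × 10^-7 = 136.

136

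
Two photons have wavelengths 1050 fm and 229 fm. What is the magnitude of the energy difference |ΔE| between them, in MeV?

Using E = hc/λ: E₁ = 1.892e-13 J, E₂ = 8.674e-13 J.
|ΔE| = |1.892e-13 − 8.674e-13| = 6.78e-13 J = 4.23 MeV.

4.23 MeV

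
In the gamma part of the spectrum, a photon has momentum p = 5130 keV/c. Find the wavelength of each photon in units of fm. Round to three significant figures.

242 fm

In SI units: p = 5130 keV/c = 2.7416 × 10^-21 kg·m/s.
Since λ = h/p for a photon, λ = 2.417 × 10^-13 m.
Converting to fm: λ = 241.7 fm ≈ 242 fm.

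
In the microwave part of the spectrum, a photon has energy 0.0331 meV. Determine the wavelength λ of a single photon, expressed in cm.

3.75 cm

(h = 6.62607015e-34 J·s, c = 2.99792458e8 m/s, 1 eV = 1.602176634e-19 J.)
First convert: E = 0.0331 meV = 5.3032e-24 J.
For a photon λ = hc/E, so λ = 0.03746 m.
Converting to cm: λ = 3.746 cm ≈ 3.75 cm.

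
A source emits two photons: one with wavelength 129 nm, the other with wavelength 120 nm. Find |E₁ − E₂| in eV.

0.721 eV

Using E = hc/λ: E₁ = 1.540·10^-18 J, E₂ = 1.655·10^-18 J.
|ΔE| = |1.540·10^-18 − 1.655·10^-18| = 1.15·10^-19 J = 0.721 eV.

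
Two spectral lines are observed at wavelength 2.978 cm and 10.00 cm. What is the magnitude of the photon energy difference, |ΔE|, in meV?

0.0292 meV

Using E = hc/λ: E₁ = 6.6704e-24 J, E₂ = 1.9864e-24 J.
|ΔE| = |6.6704e-24 − 1.9864e-24| = 4.68e-24 J = 0.0292 meV.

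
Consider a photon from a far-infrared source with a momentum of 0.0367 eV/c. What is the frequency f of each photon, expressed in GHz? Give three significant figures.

Take h = 6.62607015 × 10^-34 J·s, c = 2.99792458 × 10^8 m/s, 1 eV = 1.602176634 × 10^-19 J.
In SI units: p = 0.0367 eV/c = 1.9614 × 10^-29 kg·m/s.
The photon relation is f = pc/h, giving f = 8.874 × 10^12 Hz.
Converting to GHz: f = 8874 GHz ≈ 8870 GHz.

8870 GHz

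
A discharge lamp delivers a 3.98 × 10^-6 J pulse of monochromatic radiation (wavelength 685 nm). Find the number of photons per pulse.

1.37 × 10^13 photons

Per-photon energy: E = 2.900 × 10^-19 J (from wavelength = 685 nm).
N = E_total / E_photon = 3.98 × 10^-6 J / 2.900 × 10^-19 J = 1.37 × 10^13.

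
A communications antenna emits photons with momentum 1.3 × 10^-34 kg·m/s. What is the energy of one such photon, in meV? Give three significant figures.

Since E = pc for a photon, E = 3.897 × 10^-26 J.
Converting to meV: E = 2.433 × 10^-4 meV ≈ 2.43 × 10^-4 meV.

2.43 × 10^-4 meV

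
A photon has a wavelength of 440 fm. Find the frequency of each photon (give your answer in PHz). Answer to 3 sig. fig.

Convert to SI: λ = 440 fm = 4.4 × 10^-13 m.
The photon relation is f = c/λ, giving f = 6.813 × 10^20 Hz.
Converting to PHz: f = 681300 PHz ≈ 6.81 × 10^5 PHz.

6.81 × 10^5 PHz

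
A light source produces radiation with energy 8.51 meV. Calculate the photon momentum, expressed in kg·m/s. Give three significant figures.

Take c = 2.99792458 × 10^8 m/s, 1 eV = 1.602176634 × 10^-19 J.
In SI units: E = 8.51 meV = 1.3635 × 10^-21 J.
For a photon p = E/c, so p = 4.548 × 10^-30 kg·m/s.
So p ≈ 4.55 × 10^-30 kg·m/s.

4.55 × 10^-30 kg·m/s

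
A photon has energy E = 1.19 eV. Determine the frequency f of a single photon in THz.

Take h = 6.62607015·10^-34 J·s, 1 eV = 1.602176634·10^-19 J.
In SI units: E = 1.19 eV = 1.9066·10^-19 J.
Since f = E/h for a photon, f = 2.877·10^14 Hz.
Converting to THz: f = 287.7 THz ≈ 288 THz.

288 THz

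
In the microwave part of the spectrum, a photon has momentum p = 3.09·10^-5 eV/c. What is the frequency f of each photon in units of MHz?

(h = 6.62607015·10^-34 J·s, c = 2.99792458·10^8 m/s, 1 eV = 1.602176634·10^-19 J.)
Convert to SI: p = 3.09·10^-5 eV/c = 1.6514·10^-32 kg·m/s.
For a photon f = pc/h, so f = 7.472·10^9 Hz.
Converting to MHz: f = 7472 MHz ≈ 7470 MHz.

7470 MHz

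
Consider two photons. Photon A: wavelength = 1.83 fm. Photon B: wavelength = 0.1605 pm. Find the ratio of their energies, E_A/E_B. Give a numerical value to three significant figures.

E_A = 1.085 × 10^-10 J (from wavelength = 1.83 fm, via E = hc/λ).
E_B = 1.238 × 10^-12 J (from wavelength = 0.1605 pm, via E = hc/λ).
Ratio = 1.085 × 10^-10 / 1.238 × 10^-12 = 87.7.

87.7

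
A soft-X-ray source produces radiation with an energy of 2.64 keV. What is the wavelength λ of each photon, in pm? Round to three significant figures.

470 pm

Use h = 6.62607015 × 10^-34 J·s, c = 2.99792458 × 10^8 m/s, 1 eV = 1.602176634 × 10^-19 J.
Convert to SI: E = 2.64 keV = 4.2297 × 10^-16 J.
Since λ = hc/E for a photon, λ = 4.696 × 10^-10 m.
Converting to pm: λ = 469.6 pm ≈ 470 pm.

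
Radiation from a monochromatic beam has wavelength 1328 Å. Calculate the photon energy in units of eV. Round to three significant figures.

Use h = 6.62607015e-34 J·s, c = 2.99792458e8 m/s, 1 eV = 1.602176634e-19 J.
Convert to SI: λ = 1328 Å = 1.328e-7 m.
Apply E = hc/λ: E = 1.496e-18 J.
Converting to eV: E = 9.336 eV ≈ 9.34 eV.

9.34 eV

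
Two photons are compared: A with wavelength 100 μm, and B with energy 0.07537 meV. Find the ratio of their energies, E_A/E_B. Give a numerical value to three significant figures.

E_A = 1.986 × 10^-21 J (from wavelength = 100 μm, via E = hc/λ).
E_B = 1.208 × 10^-23 J (from energy = 0.07537 meV, via E given directly).
Ratio = 1.986 × 10^-21 / 1.208 × 10^-23 = 165.

165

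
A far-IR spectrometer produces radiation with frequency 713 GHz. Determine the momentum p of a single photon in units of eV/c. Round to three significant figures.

2.95 × 10^-3 eV/c

Use h = 6.62607015 × 10^-34 J·s, c = 2.99792458 × 10^8 m/s, 1 eV = 1.602176634 × 10^-19 J.
First convert: f = 713 GHz = 7.13 × 10^11 Hz.
For a photon p = hf/c, so p = 1.576 × 10^-30 kg·m/s.
Converting to eV/c: p = 0.002949 eV/c ≈ 2.95 × 10^-3 eV/c.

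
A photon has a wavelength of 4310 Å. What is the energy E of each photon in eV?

In SI units: λ = 4310 Å = 4.31 × 10^-7 m.
Since E = hc/λ for a photon, E = 4.609 × 10^-19 J.
Converting to eV: E = 2.877 eV ≈ 2.88 eV.

2.88 eV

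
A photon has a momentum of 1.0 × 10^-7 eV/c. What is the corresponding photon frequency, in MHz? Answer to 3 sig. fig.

24.2 MHz

(h = 6.62607015 × 10^-34 J·s, c = 2.99792458 × 10^8 m/s, 1 eV = 1.602176634 × 10^-19 J.)
In SI units: p = 1.0 × 10^-7 eV/c = 5.3443 × 10^-35 kg·m/s.
Since f = pc/h for a photon, f = 2.418 × 10^7 Hz.
Converting to MHz: f = 24.18 MHz ≈ 24.2 MHz.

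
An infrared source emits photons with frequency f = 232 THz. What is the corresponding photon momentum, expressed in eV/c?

0.959 eV/c

First convert: f = 232 THz = 2.32e14 Hz.
Since p = hf/c for a photon, p = 5.128e-28 kg·m/s.
Converting to eV/c: p = 0.9595 eV/c ≈ 0.959 eV/c.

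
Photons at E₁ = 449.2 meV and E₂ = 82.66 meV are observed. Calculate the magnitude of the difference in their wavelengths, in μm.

Using λ = hc/E: λ₁ = 2.7601e-6 m, λ₂ = 1.4999e-5 m.
|Δλ| = |2.7601e-6 − 1.4999e-5| = 1.22e-5 m = 12.2 μm.

12.2 μm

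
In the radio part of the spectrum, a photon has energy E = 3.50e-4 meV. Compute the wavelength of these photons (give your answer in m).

(h = 6.62607015e-34 J·s, c = 2.99792458e8 m/s, 1 eV = 1.602176634e-19 J.)
Convert to SI: E = 3.50e-4 meV = 5.6076e-26 J.
Since λ = hc/E for a photon, λ = 3.542 m.
So λ ≈ 3.54 m.

3.54 m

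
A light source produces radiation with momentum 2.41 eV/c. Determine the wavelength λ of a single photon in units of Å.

Take h = 6.62607015e-34 J·s, c = 2.99792458e8 m/s, 1 eV = 1.602176634e-19 J.
In SI units: p = 2.41 eV/c = 1.2880e-27 kg·m/s.
Apply λ = h/p: λ = 5.145e-7 m.
Converting to Å: λ = 5145 Å ≈ 5140 Å.

5140 Å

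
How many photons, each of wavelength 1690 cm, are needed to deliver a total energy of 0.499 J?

Per-photon energy: E = 1.175·10^-26 J (from wavelength = 1690 cm).
N = E_total / E_photon = 0.499 J / 1.175·10^-26 J = 4.25·10^25.

4.25·10^25 photons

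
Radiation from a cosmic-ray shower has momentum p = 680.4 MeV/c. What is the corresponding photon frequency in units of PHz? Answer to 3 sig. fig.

1.65e8 PHz

Convert to SI: p = 680.4 MeV/c = 3.6363e-19 kg·m/s.
Since f = pc/h for a photon, f = 1.645e23 Hz.
Converting to PHz: f = 1.645e8 PHz ≈ 1.65e8 PHz.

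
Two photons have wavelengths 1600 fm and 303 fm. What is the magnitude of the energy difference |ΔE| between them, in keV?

Using E = hc/λ: E₁ = 1.242 × 10^-13 J, E₂ = 6.556 × 10^-13 J.
|ΔE| = |1.242 × 10^-13 − 6.556 × 10^-13| = 5.31 × 10^-13 J = 3320 keV.

3320 keV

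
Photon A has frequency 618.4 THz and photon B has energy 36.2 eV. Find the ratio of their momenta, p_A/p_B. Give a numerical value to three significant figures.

p_A = 1.367·10^-27 kg·m/s (from frequency = 618.4 THz, via p = hf/c).
p_B = 1.935·10^-26 kg·m/s (from energy = 36.2 eV, via p = E/c).
Ratio = 1.367·10^-27 / 1.935·10^-26 = 0.0706.

0.0706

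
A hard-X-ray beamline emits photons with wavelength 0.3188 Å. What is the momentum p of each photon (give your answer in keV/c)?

38.9 keV/c

First convert: λ = 0.3188 Å = 3.188·10^-11 m.
Apply p = h/λ: p = 2.078·10^-23 kg·m/s.
Converting to keV/c: p = 38.89 keV/c ≈ 38.9 keV/c.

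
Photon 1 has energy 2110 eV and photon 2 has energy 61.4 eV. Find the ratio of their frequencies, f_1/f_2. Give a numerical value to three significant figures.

f_1 = 5.102e17 Hz (from energy = 2110 eV, via f = E/h).
f_2 = 1.485e16 Hz (from energy = 61.4 eV, via f = E/h).
Ratio = 5.102e17 / 1.485e16 = 34.4.

34.4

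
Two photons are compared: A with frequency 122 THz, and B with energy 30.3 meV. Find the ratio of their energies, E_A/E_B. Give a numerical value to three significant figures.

E_A = 8.084e-20 J (from frequency = 122 THz, via E = hf).
E_B = 4.855e-21 J (from energy = 30.3 meV, via E given directly).
Ratio = 8.084e-20 / 4.855e-21 = 16.7.

16.7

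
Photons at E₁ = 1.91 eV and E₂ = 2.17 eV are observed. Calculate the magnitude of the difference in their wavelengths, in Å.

778 Å

Using λ = hc/E: λ₁ = 6.491e-7 m, λ₂ = 5.714e-7 m.
|Δλ| = |6.491e-7 − 5.714e-7| = 7.78e-8 m = 778 Å.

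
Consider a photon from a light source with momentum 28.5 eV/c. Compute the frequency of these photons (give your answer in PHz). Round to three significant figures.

In SI units: p = 28.5 eV/c = 1.5231·10^-26 kg·m/s.
Since f = pc/h for a photon, f = 6.891·10^15 Hz.
Converting to PHz: f = 6.891 PHz ≈ 6.89 PHz.

6.89 PHz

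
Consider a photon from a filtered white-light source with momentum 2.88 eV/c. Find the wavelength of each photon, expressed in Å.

First convert: p = 2.88 eV/c = 1.5392 × 10^-27 kg·m/s.
For a photon λ = h/p, so λ = 4.305 × 10^-7 m.
Converting to Å: λ = 4305 Å ≈ 4310 Å.

4310 Å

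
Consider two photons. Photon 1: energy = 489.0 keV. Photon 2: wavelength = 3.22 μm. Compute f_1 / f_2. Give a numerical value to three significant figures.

1.27e6

f_1 = 1.182e20 Hz (from energy = 489.0 keV, via f = E/h).
f_2 = 9.310e13 Hz (from wavelength = 3.22 μm, via f = c/λ).
Ratio = 1.182e20 / 9.310e13 = 1.27e6.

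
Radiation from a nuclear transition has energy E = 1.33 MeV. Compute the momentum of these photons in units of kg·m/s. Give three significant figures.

7.11e-22 kg·m/s

Take c = 2.99792458e8 m/s, 1 eV = 1.602176634e-19 J.
In SI units: E = 1.33 MeV = 2.1309e-13 J.
Apply p = E/c: p = 7.108e-22 kg·m/s.
So p ≈ 7.11e-22 kg·m/s.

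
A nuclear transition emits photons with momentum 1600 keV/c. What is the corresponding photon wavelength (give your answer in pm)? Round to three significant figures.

0.775 pm

Take h = 6.62607015e-34 J·s, c = 2.99792458e8 m/s, 1 eV = 1.602176634e-19 J.
Convert to SI: p = 1600 keV/c = 8.5509e-22 kg·m/s.
The photon relation is λ = h/p, giving λ = 7.749e-13 m.
Converting to pm: λ = 0.7749 pm ≈ 0.775 pm.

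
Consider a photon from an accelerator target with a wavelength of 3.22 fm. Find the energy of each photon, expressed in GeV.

Take h = 6.62607015e-34 J·s, c = 2.99792458e8 m/s, 1 eV = 1.602176634e-19 J.
First convert: λ = 3.22 fm = 3.22e-15 m.
Apply E = hc/λ: E = 6.169e-11 J.
Converting to GeV: E = 0.3850 GeV ≈ 0.385 GeV.

0.385 GeV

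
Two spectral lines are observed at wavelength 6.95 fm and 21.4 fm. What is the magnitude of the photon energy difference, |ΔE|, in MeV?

Using E = hc/λ: E₁ = 2.858 × 10^-11 J, E₂ = 9.282 × 10^-12 J.
|ΔE| = |2.858 × 10^-11 − 9.282 × 10^-12| = 1.93 × 10^-11 J = 120 MeV.

120 MeV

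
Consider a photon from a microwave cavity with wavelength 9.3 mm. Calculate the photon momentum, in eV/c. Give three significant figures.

(h = 6.62607015e-34 J·s, c = 2.99792458e8 m/s, 1 eV = 1.602176634e-19 J.)
Convert to SI: λ = 9.3 mm = 0.0093 m.
Since p = h/λ for a photon, p = 7.125e-32 kg·m/s.
Converting to eV/c: p = 1.333e-4 eV/c ≈ 1.33e-4 eV/c.

1.33e-4 eV/c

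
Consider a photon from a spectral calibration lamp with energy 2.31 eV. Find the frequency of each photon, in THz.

559 THz

Take h = 6.62607015·10^-34 J·s, 1 eV = 1.602176634·10^-19 J.
First convert: E = 2.31 eV = 3.7010·10^-19 J.
Apply f = E/h: f = 5.586·10^14 Hz.
Converting to THz: f = 558.6 THz ≈ 559 THz.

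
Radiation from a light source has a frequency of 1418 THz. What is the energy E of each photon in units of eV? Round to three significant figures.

Convert to SI: f = 1418 THz = 1.418e15 Hz.
Apply E = hf: E = 9.396e-19 J.
Converting to eV: E = 5.864 eV ≈ 5.86 eV.

5.86 eV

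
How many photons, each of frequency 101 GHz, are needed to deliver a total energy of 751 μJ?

1.12e19 photons

Per-photon energy: E = 6.692e-23 J (from frequency = 101 GHz).
N = E_total / E_photon = 7.51e-4 J / 6.692e-23 J = 1.12e19.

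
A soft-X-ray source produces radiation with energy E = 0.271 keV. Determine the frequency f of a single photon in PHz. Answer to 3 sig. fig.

(h = 6.62607015 × 10^-34 J·s, 1 eV = 1.602176634 × 10^-19 J.)
Convert to SI: E = 0.271 keV = 4.3419 × 10^-17 J.
Since f = E/h for a photon, f = 6.553 × 10^16 Hz.
Converting to PHz: f = 65.53 PHz ≈ 65.5 PHz.

65.5 PHz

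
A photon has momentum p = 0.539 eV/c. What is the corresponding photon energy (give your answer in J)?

8.64e-20 J

Convert to SI: p = 0.539 eV/c = 2.8806e-28 kg·m/s.
Apply E = pc: E = 8.636e-20 J.
So E ≈ 8.64e-20 J.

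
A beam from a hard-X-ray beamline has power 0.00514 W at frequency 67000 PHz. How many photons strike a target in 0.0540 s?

6.25 × 10^9 photons

Total energy: E_total = P·t = 0.00514 × 0.0540 = 2.776 × 10^-4 J.
Per-photon energy: E = 4.439 × 10^-14 J.
N = E_total / E_photon = 6.25 × 10^9.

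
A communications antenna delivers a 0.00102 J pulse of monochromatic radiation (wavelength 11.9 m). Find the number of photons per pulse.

6.11 × 10^22 photons

Per-photon energy: E = 1.669 × 10^-26 J (from wavelength = 11.9 m).
N = E_total / E_photon = 0.00102 J / 1.669 × 10^-26 J = 6.11 × 10^22.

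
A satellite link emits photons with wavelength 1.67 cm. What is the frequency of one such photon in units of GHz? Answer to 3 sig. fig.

18.0 GHz

Use c = 2.99792458 × 10^8 m/s.
Convert to SI: λ = 1.67 cm = 0.0167 m.
The photon relation is f = c/λ, giving f = 1.795 × 10^10 Hz.
Converting to GHz: f = 17.95 GHz ≈ 18.0 GHz.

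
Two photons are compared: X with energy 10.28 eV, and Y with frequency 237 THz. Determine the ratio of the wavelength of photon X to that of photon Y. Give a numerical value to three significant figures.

λ_X = 1.206e-7 m (from energy = 10.28 eV, via λ = hc/E).
λ_Y = 1.265e-6 m (from frequency = 237 THz, via λ = c/f).
Ratio = 1.206e-7 / 1.265e-6 = 0.0953.

0.0953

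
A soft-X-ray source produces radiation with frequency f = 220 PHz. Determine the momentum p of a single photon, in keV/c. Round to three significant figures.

Take h = 6.62607015·10^-34 J·s, c = 2.99792458·10^8 m/s, 1 eV = 1.602176634·10^-19 J.
Convert to SI: f = 220 PHz = 2.20·10^17 Hz.
Apply p = hf/c: p = 4.862·10^-25 kg·m/s.
Converting to keV/c: p = 0.9098 keV/c ≈ 0.910 keV/c.

0.910 keV/c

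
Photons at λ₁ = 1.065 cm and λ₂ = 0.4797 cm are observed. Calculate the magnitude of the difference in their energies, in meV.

0.142 meV

Using E = hc/λ: E₁ = 1.8652·10^-23 J, E₂ = 4.1410·10^-23 J.
|ΔE| = |1.8652·10^-23 − 4.1410·10^-23| = 2.28·10^-23 J = 0.142 meV.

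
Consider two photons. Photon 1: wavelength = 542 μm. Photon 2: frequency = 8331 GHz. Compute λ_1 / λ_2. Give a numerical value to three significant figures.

λ_1 = 5.420e-4 m (from wavelength = 542 μm, via λ given directly).
λ_2 = 3.599e-5 m (from frequency = 8331 GHz, via λ = c/f).
Ratio = 5.420e-4 / 3.599e-5 = 15.1.

15.1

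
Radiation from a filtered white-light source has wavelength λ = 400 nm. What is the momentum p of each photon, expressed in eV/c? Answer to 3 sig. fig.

3.10 eV/c

(h = 6.62607015 × 10^-34 J·s, c = 2.99792458 × 10^8 m/s, 1 eV = 1.602176634 × 10^-19 J.)
First convert: λ = 400 nm = 4.0 × 10^-7 m.
The photon relation is p = h/λ, giving p = 1.657 × 10^-27 kg·m/s.
Converting to eV/c: p = 3.100 eV/c ≈ 3.10 eV/c.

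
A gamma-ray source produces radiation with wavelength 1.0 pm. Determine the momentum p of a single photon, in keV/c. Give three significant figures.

1240 keV/c

Take h = 6.62607015e-34 J·s, c = 2.99792458e8 m/s, 1 eV = 1.602176634e-19 J.
First convert: λ = 1.0 pm = 1.0e-12 m.
Apply p = h/λ: p = 6.626e-22 kg·m/s.
Converting to keV/c: p = 1240 keV/c ≈ 1240 keV/c.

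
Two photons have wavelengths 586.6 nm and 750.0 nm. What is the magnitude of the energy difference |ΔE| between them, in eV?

0.460 eV

Using E = hc/λ: E₁ = 3.3864 × 10^-19 J, E₂ = 2.6486 × 10^-19 J.
|ΔE| = |3.3864 × 10^-19 − 2.6486 × 10^-19| = 7.38 × 10^-20 J = 0.460 eV.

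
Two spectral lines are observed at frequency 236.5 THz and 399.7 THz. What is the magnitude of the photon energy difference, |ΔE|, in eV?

0.675 eV

Using E = hf: E₁ = 1.5671e-19 J, E₂ = 2.6484e-19 J.
|ΔE| = |1.5671e-19 − 2.6484e-19| = 1.08e-19 J = 0.675 eV.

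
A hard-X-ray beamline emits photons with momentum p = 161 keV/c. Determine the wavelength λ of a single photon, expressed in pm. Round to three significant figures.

Convert to SI: p = 161 keV/c = 8.6043·10^-23 kg·m/s.
Since λ = h/p for a photon, λ = 7.701·10^-12 m.
Converting to pm: λ = 7.701 pm ≈ 7.70 pm.

7.70 pm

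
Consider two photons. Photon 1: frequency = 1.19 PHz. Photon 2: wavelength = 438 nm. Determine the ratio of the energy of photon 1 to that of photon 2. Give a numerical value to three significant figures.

E_1 = 7.885e-19 J (from frequency = 1.19 PHz, via E = hf).
E_2 = 4.535e-19 J (from wavelength = 438 nm, via E = hc/λ).
Ratio = 7.885e-19 / 4.535e-19 = 1.74.

1.74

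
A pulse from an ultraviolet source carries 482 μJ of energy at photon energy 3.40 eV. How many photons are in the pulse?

Per-photon energy: E = 5.447 × 10^-19 J (from energy = 3.40 eV).
N = E_total / E_photon = 4.82 × 10^-4 J / 5.447 × 10^-19 J = 8.85 × 10^14.

8.85 × 10^14 photons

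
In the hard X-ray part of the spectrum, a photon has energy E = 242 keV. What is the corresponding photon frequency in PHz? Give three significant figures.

5.85e4 PHz

Take h = 6.62607015e-34 J·s, 1 eV = 1.602176634e-19 J.
Convert to SI: E = 242 keV = 3.8773e-14 J.
Apply f = E/h: f = 5.852e19 Hz.
Converting to PHz: f = 58520 PHz ≈ 5.85e4 PHz.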